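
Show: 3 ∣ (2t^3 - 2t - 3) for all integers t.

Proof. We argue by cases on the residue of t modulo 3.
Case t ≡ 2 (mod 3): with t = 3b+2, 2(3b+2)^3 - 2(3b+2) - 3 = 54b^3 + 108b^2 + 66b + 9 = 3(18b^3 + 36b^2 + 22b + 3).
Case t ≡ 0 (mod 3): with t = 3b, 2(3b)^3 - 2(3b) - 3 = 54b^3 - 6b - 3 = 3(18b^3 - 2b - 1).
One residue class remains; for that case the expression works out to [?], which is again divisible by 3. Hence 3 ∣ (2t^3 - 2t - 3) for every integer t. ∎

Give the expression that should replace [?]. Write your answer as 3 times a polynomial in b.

3(18b^3 + 18b^2 + 4b - 1)

The residues treated are {2, 0}, so the missing case is t ≡ 1 (mod 3); write t = 3b+1.
Then 2(3b+1)^3 - 2(3b+1) - 3 = 54b^3 + 54b^2 + 12b - 3 = 3(18b^3 + 18b^2 + 4b - 1).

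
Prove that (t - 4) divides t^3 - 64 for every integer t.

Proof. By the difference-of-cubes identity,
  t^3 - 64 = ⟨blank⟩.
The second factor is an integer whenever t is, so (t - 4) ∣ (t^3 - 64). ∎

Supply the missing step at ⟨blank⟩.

(t - 4)(t^2 + 4t + 16)

Polynomial division of t^3 - 64 by t - 4 leaves remainder 0 and quotient t^2 + 4t + 16.
Hence t^3 - 64 = (t - 4)(t^2 + 4t + 16).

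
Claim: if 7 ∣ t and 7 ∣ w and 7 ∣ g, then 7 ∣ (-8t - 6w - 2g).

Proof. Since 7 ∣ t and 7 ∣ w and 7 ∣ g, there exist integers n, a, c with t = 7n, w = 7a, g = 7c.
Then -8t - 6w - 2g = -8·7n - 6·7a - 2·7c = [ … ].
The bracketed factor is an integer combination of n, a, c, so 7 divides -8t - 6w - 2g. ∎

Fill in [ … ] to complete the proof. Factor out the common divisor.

7(-6a - 2c - 8n)

Pull the common 7 out of every term: -8·7n - 6·7a - 2·7c = 7(-6a - 2c - 8n).
-6a - 2c - 8n is an integer, which exhibits the divisibility.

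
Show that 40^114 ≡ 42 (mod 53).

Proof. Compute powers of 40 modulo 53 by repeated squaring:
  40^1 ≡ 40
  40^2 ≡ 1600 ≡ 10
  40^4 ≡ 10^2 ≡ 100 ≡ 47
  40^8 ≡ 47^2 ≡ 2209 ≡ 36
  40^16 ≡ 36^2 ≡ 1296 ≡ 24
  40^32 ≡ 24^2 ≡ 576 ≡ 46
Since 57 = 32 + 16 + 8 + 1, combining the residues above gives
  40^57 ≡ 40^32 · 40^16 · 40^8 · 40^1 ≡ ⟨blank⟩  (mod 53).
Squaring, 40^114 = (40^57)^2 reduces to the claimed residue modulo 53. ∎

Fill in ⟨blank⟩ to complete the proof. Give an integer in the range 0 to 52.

25

40^32 · 40^16 · 40^8 · 40^1 ≡ 46 · 24 · 36 · 40 = 1589760.
1589760 mod 53 = 25, so 40^57 ≡ 25 (mod 53).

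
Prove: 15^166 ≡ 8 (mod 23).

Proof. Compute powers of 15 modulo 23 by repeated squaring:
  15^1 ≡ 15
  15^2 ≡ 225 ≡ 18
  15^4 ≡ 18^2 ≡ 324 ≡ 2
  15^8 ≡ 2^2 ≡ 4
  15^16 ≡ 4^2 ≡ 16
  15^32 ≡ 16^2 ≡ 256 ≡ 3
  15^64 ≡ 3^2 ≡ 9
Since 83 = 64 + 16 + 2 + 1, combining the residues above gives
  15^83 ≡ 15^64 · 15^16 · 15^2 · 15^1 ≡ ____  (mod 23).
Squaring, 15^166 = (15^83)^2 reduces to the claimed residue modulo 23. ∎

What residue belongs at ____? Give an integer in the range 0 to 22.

10

Multiply the listed residues: 9 · 16 · 18 · 15 = 144 → 2592 → 38880.
Reducing modulo 23: 38880 = 1690·23 + 10, so 15^83 ≡ 10.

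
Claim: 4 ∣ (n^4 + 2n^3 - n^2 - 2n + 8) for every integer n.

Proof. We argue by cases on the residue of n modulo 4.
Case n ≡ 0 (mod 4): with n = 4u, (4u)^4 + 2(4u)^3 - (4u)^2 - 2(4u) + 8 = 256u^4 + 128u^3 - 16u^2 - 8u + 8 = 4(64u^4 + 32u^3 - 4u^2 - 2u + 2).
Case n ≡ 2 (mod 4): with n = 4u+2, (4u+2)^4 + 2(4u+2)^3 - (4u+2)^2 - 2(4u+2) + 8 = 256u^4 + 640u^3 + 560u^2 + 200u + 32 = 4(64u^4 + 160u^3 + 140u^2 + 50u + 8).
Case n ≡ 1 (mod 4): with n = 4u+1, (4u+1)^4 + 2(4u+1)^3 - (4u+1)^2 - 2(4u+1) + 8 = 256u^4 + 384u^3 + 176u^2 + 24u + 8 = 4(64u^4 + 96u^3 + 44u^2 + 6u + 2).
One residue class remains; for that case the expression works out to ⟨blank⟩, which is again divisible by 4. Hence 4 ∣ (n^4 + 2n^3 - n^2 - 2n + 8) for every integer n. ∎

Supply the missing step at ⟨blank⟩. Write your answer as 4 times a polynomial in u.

4(64u^4 + 224u^3 + 284u^2 + 154u + 32)

The residues treated are {0, 2, 1}, so the missing case is n ≡ 3 (mod 4); write n = 4u+3.
Then (4u+3)^4 + 2(4u+3)^3 - (4u+3)^2 - 2(4u+3) + 8 = 256u^4 + 896u^3 + 1136u^2 + 616u + 128 = 4(64u^4 + 224u^3 + 284u^2 + 154u + 32).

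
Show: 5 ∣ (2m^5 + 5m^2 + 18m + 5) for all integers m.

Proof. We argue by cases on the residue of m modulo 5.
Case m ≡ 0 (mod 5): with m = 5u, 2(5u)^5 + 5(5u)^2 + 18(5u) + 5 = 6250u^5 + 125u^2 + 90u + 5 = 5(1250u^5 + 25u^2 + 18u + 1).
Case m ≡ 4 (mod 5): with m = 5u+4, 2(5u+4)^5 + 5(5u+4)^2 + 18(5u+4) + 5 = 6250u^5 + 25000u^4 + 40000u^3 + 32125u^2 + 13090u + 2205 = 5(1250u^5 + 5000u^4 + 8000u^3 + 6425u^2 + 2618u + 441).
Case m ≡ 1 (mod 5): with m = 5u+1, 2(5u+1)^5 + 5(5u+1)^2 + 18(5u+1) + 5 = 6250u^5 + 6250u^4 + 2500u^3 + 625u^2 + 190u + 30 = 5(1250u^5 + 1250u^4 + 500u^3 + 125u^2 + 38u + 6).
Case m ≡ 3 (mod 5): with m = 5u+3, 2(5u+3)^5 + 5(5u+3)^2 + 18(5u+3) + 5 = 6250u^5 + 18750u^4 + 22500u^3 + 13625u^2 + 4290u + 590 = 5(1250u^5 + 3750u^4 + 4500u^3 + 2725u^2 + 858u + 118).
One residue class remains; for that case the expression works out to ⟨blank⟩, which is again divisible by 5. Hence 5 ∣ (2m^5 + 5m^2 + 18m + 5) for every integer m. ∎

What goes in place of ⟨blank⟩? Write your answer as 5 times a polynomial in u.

5(1250u^5 + 2500u^4 + 2000u^3 + 825u^2 + 198u + 25)

Only m ≡ 2 (mod 5) is unaccounted for. Put m = 5u+2:
2(5u+2)^5 + 5(5u+2)^2 + 18(5u+2) + 5 expands to 6250u^5 + 12500u^4 + 10000u^3 + 4125u^2 + 990u + 125,
and factoring out 5 leaves 5(1250u^5 + 2500u^4 + 2000u^3 + 825u^2 + 198u + 25).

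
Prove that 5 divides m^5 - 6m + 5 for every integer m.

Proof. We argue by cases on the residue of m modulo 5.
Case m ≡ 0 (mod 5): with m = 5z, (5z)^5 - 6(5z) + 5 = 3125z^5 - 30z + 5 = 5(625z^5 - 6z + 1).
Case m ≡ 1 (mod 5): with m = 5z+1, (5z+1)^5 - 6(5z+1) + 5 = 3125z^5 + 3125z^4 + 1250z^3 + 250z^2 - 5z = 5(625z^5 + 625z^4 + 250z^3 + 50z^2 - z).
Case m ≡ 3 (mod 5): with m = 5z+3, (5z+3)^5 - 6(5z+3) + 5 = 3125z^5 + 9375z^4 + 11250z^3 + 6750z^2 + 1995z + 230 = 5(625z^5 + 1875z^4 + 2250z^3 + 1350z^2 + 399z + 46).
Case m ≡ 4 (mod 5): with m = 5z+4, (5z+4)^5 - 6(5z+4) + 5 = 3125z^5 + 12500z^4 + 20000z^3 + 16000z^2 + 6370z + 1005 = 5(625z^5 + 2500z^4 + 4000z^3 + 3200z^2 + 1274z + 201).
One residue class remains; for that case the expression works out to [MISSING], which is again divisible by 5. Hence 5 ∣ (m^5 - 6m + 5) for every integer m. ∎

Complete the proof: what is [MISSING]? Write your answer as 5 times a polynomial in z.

5(625z^5 + 1250z^4 + 1000z^3 + 400z^2 + 74z + 5)

Only m ≡ 2 (mod 5) is unaccounted for. Put m = 5z+2:
(5z+2)^5 - 6(5z+2) + 5 expands to 3125z^5 + 6250z^4 + 5000z^3 + 2000z^2 + 370z + 25,
and factoring out 5 leaves 5(625z^5 + 1250z^4 + 1000z^3 + 400z^2 + 74z + 5).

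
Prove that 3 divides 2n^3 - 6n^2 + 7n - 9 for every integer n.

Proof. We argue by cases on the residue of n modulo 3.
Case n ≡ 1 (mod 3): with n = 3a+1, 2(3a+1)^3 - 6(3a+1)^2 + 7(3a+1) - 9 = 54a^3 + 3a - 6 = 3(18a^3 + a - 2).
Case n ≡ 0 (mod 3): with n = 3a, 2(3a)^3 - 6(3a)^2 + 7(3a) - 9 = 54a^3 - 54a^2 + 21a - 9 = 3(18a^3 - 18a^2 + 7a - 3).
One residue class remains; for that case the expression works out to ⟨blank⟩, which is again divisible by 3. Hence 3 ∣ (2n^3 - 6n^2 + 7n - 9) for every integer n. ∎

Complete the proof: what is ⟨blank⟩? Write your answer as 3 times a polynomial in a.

3(18a^3 + 18a^2 + 7a - 1)

Only n ≡ 2 (mod 3) is unaccounted for. Put n = 3a+2:
2(3a+2)^3 - 6(3a+2)^2 + 7(3a+2) - 9 expands to 54a^3 + 54a^2 + 21a - 3,
and factoring out 3 leaves 3(18a^3 + 18a^2 + 7a - 1).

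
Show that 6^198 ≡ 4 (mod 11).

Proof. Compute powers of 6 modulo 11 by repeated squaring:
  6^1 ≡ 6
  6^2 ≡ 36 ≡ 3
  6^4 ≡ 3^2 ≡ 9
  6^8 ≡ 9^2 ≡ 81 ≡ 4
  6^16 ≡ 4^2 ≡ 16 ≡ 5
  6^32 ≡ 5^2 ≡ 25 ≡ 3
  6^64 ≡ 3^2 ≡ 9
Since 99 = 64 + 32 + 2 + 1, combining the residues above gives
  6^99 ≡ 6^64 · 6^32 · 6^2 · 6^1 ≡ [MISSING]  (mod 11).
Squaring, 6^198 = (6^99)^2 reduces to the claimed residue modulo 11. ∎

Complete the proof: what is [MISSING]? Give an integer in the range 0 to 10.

6^64 · 6^32 · 6^2 · 6^1 ≡ 9 · 3 · 3 · 6 = 486.
486 mod 11 = 2, so 6^99 ≡ 2 (mod 11).

2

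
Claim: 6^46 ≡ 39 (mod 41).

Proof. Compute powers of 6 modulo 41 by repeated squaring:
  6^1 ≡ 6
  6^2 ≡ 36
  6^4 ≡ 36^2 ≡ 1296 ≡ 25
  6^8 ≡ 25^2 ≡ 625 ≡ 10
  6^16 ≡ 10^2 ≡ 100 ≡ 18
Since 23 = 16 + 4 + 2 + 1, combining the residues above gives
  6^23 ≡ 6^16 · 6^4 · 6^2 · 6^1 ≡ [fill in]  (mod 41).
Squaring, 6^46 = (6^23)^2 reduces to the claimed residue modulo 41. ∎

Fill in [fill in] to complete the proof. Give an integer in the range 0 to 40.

30

Multiply the listed residues: 18 · 25 · 36 · 6 = 450 → 16200 → 97200.
Reducing modulo 41: 97200 = 2370·41 + 30, so 6^23 ≡ 30.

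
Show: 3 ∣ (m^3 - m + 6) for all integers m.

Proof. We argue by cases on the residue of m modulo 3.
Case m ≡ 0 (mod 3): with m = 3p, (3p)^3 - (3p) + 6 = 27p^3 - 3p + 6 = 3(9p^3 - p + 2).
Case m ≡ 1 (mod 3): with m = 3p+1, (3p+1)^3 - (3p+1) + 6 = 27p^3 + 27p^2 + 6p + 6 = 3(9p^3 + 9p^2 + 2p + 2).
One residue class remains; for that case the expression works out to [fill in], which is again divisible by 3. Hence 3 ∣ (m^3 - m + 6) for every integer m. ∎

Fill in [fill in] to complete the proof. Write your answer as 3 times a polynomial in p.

3(9p^3 + 18p^2 + 11p + 4)

Only m ≡ 2 (mod 3) is unaccounted for. Put m = 3p+2:
(3p+2)^3 - (3p+2) + 6 expands to 27p^3 + 54p^2 + 33p + 12,
and factoring out 3 leaves 3(9p^3 + 18p^2 + 11p + 4).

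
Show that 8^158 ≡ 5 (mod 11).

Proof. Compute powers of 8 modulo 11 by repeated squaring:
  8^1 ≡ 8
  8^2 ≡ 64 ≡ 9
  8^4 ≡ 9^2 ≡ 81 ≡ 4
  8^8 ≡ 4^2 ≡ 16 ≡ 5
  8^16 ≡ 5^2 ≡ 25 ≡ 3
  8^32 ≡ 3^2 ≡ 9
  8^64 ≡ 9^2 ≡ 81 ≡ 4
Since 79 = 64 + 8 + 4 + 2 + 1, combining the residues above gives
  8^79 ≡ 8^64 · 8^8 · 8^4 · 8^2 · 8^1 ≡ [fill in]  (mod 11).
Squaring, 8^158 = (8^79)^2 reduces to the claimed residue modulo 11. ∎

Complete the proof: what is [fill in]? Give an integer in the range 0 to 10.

8^64 · 8^8 · 8^4 · 8^2 · 8^1 ≡ 4 · 5 · 4 · 9 · 8 = 5760.
5760 mod 11 = 7, so 8^79 ≡ 7 (mod 11).

7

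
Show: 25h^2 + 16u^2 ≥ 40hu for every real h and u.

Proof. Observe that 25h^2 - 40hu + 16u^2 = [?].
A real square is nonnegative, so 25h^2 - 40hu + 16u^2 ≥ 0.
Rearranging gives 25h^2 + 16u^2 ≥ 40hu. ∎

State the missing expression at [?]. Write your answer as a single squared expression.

25h^2 - 40hu + 16u^2 is a perfect-square trinomial: the outer terms are (5h)^2 and (4u)^2, and the cross term is -2·5h·4u.
So 25h^2 - 40hu + 16u^2 = (5h - 4u)^2 ≥ 0.

(5h - 4u)^2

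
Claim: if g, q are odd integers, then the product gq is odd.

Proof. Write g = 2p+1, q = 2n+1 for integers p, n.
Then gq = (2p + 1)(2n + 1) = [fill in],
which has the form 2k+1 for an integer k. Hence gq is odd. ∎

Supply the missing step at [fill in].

(2p + 1)(2n + 1) = 4np + 2n + 2p + 1
= 2(2np + n + p) + 1.
Since 2np + n + p is an integer, the product is of the form 2k+1 for an integer k.

2(2np + n + p) + 1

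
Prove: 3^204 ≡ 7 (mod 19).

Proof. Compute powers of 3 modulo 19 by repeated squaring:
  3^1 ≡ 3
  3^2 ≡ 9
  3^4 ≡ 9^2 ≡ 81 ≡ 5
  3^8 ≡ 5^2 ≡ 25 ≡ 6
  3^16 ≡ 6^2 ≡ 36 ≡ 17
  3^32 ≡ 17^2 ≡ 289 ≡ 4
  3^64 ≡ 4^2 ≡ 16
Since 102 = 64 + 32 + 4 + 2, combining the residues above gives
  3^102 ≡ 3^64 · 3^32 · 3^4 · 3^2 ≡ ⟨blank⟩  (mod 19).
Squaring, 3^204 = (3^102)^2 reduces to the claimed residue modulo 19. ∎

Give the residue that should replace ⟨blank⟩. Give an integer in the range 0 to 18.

11

3^64 · 3^32 · 3^4 · 3^2 ≡ 16 · 4 · 5 · 9 = 2880.
2880 mod 19 = 11, so 3^102 ≡ 11 (mod 19).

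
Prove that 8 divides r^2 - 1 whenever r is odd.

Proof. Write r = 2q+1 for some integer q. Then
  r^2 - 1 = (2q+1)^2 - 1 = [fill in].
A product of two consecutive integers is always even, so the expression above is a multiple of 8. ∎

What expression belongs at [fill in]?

(2q+1)^2 - 1 = 4q^2 + 4q + 1 - 1 = 4q^2 + 4q = 4q(q+1).
Since q and q+1 are consecutive, q(q+1) is even, and 4·(even) is a multiple of 8.

4q(q + 1)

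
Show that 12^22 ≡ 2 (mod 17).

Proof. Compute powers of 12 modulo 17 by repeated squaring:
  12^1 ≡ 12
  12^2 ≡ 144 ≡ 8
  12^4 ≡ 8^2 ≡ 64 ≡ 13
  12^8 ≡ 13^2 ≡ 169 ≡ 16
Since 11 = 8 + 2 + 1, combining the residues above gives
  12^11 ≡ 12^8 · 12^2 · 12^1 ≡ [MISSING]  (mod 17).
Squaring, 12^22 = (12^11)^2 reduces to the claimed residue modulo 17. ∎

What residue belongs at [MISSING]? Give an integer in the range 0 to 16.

12^8 · 12^2 · 12^1 ≡ 16 · 8 · 12 = 1536.
1536 mod 17 = 6, so 12^11 ≡ 6 (mod 17).

6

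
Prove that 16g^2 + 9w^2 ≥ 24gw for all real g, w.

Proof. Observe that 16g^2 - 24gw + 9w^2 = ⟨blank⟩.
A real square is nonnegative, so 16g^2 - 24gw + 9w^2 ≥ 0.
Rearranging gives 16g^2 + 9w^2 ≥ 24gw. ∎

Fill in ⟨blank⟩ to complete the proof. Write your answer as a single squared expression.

The leading and trailing coefficients are 4^2 and 3^2, and 24 = 2·4·3, so the trinomial is (4g - 3w)^2.
Hence 16g^2 - 24gw + 9w^2 ≥ 0.

(4g - 3w)^2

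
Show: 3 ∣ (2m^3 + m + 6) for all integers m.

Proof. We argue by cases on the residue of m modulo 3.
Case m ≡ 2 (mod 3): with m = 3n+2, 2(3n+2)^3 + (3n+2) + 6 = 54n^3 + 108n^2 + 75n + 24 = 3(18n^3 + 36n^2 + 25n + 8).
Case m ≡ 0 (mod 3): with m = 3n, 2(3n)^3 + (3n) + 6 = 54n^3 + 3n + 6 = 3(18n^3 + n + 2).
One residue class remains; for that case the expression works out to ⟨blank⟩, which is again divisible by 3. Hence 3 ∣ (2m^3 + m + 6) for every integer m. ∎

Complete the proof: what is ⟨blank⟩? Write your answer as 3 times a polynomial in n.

3(18n^3 + 18n^2 + 7n + 3)

The residues treated are {2, 0}, so the missing case is m ≡ 1 (mod 3); write m = 3n+1.
Then 2(3n+1)^3 + (3n+1) + 6 = 54n^3 + 54n^2 + 21n + 9 = 3(18n^3 + 18n^2 + 7n + 3).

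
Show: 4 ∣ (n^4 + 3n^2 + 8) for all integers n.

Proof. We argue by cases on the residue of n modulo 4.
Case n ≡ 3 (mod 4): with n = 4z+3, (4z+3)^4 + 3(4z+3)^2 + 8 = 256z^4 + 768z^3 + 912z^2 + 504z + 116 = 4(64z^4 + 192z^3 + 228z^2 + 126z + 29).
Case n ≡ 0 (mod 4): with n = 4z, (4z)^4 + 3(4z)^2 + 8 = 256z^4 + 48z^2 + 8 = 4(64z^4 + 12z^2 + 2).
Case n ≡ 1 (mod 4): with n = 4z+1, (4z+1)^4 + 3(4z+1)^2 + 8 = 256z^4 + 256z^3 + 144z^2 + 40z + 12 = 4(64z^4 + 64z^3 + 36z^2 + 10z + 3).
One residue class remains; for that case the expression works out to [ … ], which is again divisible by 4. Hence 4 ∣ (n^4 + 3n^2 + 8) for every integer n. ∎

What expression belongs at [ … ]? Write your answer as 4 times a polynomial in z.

4(64z^4 + 128z^3 + 108z^2 + 44z + 9)

Only n ≡ 2 (mod 4) is unaccounted for. Put n = 4z+2:
(4z+2)^4 + 3(4z+2)^2 + 8 expands to 256z^4 + 512z^3 + 432z^2 + 176z + 36,
and factoring out 4 leaves 4(64z^4 + 128z^3 + 108z^2 + 44z + 9).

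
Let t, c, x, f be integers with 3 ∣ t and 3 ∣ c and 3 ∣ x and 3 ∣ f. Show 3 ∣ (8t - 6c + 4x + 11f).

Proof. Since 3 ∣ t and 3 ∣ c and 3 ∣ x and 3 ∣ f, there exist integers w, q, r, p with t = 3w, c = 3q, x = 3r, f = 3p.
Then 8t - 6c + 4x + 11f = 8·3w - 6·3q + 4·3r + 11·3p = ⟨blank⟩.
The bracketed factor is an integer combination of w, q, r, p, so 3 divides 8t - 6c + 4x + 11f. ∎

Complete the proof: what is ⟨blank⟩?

3(11p - 6q + 4r + 8w)

Each term has a factor of 3: 8·3w - 6·3q + 4·3r + 11·3p = 3·(11p - 6q + 4r + 8w).
Since 11p - 6q + 4r + 8w is an integer, 3 ∣ (8t - 6c + 4x + 11f).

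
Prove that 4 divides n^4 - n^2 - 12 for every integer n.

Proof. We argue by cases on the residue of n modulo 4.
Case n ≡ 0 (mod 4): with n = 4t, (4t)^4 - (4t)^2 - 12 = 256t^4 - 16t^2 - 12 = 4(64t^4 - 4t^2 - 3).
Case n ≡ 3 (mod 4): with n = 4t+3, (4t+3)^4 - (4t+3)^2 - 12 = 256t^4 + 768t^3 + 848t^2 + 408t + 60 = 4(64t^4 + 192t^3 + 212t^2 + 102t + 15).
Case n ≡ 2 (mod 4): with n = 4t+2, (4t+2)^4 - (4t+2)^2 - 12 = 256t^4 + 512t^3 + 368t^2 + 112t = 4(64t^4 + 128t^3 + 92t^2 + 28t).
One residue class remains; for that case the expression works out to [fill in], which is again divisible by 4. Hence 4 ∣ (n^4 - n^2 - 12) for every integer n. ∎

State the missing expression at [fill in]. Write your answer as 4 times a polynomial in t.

4(64t^4 + 64t^3 + 20t^2 + 2t - 3)

Only n ≡ 1 (mod 4) is unaccounted for. Put n = 4t+1:
(4t+1)^4 - (4t+1)^2 - 12 expands to 256t^4 + 256t^3 + 80t^2 + 8t - 12,
and factoring out 4 leaves 4(64t^4 + 64t^3 + 20t^2 + 2t - 3).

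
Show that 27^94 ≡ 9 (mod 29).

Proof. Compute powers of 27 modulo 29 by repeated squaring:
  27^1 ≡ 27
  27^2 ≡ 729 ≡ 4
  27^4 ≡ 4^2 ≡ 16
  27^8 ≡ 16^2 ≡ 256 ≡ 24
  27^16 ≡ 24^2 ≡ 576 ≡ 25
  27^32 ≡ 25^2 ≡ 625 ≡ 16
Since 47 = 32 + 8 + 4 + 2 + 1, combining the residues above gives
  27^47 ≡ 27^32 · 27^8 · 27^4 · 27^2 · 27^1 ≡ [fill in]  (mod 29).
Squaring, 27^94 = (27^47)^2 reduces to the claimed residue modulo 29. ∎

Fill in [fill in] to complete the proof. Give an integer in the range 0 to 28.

27^32 · 27^8 · 27^4 · 27^2 · 27^1 ≡ 16 · 24 · 16 · 4 · 27 = 663552.
663552 mod 29 = 3, so 27^47 ≡ 3 (mod 29).

3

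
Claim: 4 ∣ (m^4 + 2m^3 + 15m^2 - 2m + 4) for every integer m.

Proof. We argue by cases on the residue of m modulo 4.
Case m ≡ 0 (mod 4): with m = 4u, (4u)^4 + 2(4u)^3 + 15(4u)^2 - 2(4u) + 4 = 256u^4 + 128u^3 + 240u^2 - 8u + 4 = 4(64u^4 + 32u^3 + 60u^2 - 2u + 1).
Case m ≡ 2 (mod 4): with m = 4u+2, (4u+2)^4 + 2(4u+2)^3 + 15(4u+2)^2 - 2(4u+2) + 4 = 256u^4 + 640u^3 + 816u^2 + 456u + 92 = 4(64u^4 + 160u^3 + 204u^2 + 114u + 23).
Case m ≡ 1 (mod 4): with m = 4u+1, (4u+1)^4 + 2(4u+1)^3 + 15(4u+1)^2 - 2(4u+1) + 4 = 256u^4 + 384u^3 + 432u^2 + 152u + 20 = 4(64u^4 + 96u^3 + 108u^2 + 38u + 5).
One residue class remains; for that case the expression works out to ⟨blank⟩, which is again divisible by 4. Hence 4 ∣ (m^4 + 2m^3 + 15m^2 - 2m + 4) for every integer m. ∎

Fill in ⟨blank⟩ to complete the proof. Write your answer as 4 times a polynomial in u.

The residues treated are {0, 2, 1}, so the missing case is m ≡ 3 (mod 4); write m = 4u+3.
Then (4u+3)^4 + 2(4u+3)^3 + 15(4u+3)^2 - 2(4u+3) + 4 = 256u^4 + 896u^3 + 1392u^2 + 1000u + 268 = 4(64u^4 + 224u^3 + 348u^2 + 250u + 67).

4(64u^4 + 224u^3 + 348u^2 + 250u + 67)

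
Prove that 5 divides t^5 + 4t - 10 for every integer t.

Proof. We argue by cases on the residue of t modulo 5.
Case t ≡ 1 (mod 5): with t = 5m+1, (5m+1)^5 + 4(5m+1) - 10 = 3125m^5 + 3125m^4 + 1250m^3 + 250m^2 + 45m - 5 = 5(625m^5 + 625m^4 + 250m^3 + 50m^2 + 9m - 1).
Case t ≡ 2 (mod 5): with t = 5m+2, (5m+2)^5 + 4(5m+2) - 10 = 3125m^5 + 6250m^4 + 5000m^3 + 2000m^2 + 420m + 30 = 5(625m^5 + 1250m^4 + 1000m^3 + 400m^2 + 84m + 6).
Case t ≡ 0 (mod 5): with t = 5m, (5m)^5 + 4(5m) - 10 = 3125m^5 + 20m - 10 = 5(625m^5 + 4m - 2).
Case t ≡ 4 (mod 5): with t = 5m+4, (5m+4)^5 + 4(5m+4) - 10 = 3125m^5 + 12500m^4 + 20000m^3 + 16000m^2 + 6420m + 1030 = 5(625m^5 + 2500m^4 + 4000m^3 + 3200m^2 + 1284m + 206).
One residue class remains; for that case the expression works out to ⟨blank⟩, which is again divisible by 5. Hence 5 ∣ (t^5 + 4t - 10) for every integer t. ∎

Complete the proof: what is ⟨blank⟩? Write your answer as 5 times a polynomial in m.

5(625m^5 + 1875m^4 + 2250m^3 + 1350m^2 + 409m + 49)

The residues treated are {1, 2, 0, 4}, so the missing case is t ≡ 3 (mod 5); write t = 5m+3.
Then (5m+3)^5 + 4(5m+3) - 10 = 3125m^5 + 9375m^4 + 11250m^3 + 6750m^2 + 2045m + 245 = 5(625m^5 + 1875m^4 + 2250m^3 + 1350m^2 + 409m + 49).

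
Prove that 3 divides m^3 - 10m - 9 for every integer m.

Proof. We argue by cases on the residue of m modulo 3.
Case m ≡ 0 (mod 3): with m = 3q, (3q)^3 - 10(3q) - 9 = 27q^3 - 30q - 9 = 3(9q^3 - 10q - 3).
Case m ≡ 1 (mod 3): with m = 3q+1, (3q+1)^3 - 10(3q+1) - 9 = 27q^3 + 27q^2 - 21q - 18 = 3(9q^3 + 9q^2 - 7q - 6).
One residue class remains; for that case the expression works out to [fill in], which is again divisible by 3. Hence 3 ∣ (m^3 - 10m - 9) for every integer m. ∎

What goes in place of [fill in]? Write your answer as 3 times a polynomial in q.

3(9q^3 + 18q^2 + 2q - 7)

Only m ≡ 2 (mod 3) is unaccounted for. Put m = 3q+2:
(3q+2)^3 - 10(3q+2) - 9 expands to 27q^3 + 54q^2 + 6q - 21,
and factoring out 3 leaves 3(9q^3 + 18q^2 + 2q - 7).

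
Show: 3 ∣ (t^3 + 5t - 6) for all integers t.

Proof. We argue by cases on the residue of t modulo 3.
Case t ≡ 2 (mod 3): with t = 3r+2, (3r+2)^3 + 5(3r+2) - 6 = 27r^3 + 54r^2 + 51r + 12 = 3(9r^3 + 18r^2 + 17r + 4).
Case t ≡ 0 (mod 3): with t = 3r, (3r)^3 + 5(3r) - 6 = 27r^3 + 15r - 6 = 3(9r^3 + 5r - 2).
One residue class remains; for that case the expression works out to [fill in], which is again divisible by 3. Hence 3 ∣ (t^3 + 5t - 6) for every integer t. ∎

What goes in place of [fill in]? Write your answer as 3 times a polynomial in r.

3(9r^3 + 9r^2 + 8r)

Only t ≡ 1 (mod 3) is unaccounted for. Put t = 3r+1:
(3r+1)^3 + 5(3r+1) - 6 expands to 27r^3 + 27r^2 + 24r,
and factoring out 3 leaves 3(9r^3 + 9r^2 + 8r).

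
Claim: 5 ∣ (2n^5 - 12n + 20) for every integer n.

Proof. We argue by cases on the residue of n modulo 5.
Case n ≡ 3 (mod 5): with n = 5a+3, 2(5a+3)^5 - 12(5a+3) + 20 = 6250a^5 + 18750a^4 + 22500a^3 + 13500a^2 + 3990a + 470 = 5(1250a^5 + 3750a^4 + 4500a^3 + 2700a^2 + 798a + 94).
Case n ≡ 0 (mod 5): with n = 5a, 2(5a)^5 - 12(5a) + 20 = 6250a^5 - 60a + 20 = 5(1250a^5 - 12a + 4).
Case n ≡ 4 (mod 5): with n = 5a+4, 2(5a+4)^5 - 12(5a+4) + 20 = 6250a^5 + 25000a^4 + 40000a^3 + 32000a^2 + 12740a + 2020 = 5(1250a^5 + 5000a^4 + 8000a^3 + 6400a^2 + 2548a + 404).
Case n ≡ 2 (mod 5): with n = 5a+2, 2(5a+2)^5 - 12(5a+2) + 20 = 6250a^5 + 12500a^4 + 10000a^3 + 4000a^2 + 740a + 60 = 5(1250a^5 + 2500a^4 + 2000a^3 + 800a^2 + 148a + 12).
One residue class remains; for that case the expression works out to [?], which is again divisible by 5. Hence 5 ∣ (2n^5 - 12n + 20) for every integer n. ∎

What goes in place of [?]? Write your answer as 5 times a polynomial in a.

Only n ≡ 1 (mod 5) is unaccounted for. Put n = 5a+1:
2(5a+1)^5 - 12(5a+1) + 20 expands to 6250a^5 + 6250a^4 + 2500a^3 + 500a^2 - 10a + 10,
and factoring out 5 leaves 5(1250a^5 + 1250a^4 + 500a^3 + 100a^2 - 2a + 2).

5(1250a^5 + 1250a^4 + 500a^3 + 100a^2 - 2a + 2)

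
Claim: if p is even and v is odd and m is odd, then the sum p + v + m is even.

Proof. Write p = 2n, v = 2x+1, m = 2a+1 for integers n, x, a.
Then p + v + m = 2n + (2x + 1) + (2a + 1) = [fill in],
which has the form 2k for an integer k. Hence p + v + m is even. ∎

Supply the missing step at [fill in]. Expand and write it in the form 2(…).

Expanding: 2n + (2x + 1) + (2a + 1) = 2a + 2n + 2x + 2.
Every term is even; pulling out the factor of 2 gives 2(a + n + x + 1).

2(a + n + x + 1)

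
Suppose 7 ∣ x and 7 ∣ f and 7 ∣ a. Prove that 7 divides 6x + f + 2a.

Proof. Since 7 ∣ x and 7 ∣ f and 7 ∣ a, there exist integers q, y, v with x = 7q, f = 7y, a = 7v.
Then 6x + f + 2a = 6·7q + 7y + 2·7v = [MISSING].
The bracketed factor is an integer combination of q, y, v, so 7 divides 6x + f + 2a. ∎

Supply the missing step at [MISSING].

7(6q + 2v + y)

Pull the common 7 out of every term: 6·7q + 7y + 2·7v = 7(6q + 2v + y).
6q + 2v + y is an integer, which exhibits the divisibility.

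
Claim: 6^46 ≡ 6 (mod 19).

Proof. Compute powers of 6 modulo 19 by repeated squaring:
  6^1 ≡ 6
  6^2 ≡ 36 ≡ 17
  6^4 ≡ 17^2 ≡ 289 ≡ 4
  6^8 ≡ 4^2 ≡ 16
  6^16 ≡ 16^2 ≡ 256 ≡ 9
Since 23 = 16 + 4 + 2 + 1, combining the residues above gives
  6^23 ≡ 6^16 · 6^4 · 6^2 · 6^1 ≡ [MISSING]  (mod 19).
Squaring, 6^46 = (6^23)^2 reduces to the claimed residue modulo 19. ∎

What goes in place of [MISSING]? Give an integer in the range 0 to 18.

Multiply the listed residues: 9 · 4 · 17 · 6 = 36 → 612 → 3672.
Reducing modulo 19: 3672 = 193·19 + 5, so 6^23 ≡ 5.

5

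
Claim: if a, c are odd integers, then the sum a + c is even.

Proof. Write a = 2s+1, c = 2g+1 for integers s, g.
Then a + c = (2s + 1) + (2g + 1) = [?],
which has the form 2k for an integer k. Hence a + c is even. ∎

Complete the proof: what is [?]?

Expanding: (2s + 1) + (2g + 1) = 2g + 2s + 2.
Every term is even; pulling out the factor of 2 gives 2(g + s + 1).

2(g + s + 1)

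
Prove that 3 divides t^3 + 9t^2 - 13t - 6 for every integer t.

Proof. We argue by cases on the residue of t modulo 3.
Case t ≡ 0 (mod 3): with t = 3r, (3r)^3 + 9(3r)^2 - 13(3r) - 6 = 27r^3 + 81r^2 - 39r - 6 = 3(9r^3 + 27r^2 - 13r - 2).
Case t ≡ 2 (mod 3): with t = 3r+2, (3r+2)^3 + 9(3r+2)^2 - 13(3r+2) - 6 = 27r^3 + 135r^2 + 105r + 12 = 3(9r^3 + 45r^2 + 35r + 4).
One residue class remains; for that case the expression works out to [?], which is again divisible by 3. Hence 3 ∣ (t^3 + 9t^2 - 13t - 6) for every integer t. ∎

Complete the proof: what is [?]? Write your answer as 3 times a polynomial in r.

The residues treated are {0, 2}, so the missing case is t ≡ 1 (mod 3); write t = 3r+1.
Then (3r+1)^3 + 9(3r+1)^2 - 13(3r+1) - 6 = 27r^3 + 108r^2 + 24r - 9 = 3(9r^3 + 36r^2 + 8r - 3).

3(9r^3 + 36r^2 + 8r - 3)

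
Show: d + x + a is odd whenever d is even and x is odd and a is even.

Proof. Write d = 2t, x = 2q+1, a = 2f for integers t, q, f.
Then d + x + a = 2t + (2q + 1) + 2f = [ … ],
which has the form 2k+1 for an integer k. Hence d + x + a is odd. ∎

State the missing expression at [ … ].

Expanding: 2t + (2q + 1) + 2f = 2f + 2q + 2t + 1.
Every term except the constant is even, so this is 2(f + q + t) + 1,
and f + q + t ∈ ℤ gives the required form.

2(f + q + t) + 1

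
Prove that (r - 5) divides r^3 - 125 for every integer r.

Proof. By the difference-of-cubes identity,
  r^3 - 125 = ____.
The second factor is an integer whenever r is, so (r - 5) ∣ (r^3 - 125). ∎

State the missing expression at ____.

Polynomial division of r^3 - 125 by r - 5 leaves remainder 0 and quotient r^2 + 5r + 25.
Hence r^3 - 125 = (r - 5)(r^2 + 5r + 25).

(r - 5)(r^2 + 5r + 25)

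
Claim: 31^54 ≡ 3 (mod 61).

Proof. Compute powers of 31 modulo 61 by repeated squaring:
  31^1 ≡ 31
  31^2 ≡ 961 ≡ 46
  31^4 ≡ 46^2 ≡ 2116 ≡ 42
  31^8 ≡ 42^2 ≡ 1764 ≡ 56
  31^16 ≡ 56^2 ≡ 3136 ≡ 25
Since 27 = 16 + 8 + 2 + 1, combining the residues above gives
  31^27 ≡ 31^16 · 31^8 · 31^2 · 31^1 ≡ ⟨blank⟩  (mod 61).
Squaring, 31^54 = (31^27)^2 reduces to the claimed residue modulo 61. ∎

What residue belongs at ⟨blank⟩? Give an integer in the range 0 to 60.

Multiply the listed residues: 25 · 56 · 46 · 31 = 1400 → 64400 → 1996400.
Reducing modulo 61: 1996400 = 32727·61 + 53, so 31^27 ≡ 53.

53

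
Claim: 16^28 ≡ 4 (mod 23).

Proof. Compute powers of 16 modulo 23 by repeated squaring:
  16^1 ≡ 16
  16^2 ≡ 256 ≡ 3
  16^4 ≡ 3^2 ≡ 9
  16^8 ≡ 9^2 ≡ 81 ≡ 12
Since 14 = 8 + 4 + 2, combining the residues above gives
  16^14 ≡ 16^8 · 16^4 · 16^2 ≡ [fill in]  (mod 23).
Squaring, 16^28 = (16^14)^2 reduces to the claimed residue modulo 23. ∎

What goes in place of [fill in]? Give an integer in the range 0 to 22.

2

16^8 · 16^4 · 16^2 ≡ 12 · 9 · 3 = 324.
324 mod 23 = 2, so 16^14 ≡ 2 (mod 23).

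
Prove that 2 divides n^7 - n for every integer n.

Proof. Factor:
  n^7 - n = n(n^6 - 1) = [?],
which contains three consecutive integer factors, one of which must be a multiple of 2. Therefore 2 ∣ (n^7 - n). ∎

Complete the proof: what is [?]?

n^6 - 1 = (n^2 - 1)(n^4 + n^2 + 1), and n^2 - 1 = (n-1)(n+1).
So n(n^6 - 1) = (n - 1)n(n + 1)(n^4 + n^2 + 1).

(n - 1)n(n + 1)(n^4 + n^2 + 1)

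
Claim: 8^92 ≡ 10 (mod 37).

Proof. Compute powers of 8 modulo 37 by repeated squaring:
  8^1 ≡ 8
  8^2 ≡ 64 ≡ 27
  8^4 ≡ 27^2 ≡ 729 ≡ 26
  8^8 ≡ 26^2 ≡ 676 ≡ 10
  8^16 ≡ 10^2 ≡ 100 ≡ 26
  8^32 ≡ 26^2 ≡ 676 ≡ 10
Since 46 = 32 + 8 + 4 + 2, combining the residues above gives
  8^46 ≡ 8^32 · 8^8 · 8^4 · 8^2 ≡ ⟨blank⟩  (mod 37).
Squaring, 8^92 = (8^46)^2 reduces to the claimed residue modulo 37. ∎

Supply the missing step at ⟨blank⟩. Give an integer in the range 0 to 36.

11

Multiply the listed residues: 10 · 10 · 26 · 27 = 100 → 2600 → 70200.
Reducing modulo 37: 70200 = 1897·37 + 11, so 8^46 ≡ 11.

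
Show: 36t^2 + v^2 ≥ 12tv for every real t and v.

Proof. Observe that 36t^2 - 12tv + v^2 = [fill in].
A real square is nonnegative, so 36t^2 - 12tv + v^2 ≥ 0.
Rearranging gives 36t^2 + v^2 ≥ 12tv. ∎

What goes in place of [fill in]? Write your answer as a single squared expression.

The leading and trailing coefficients are 6^2 and 1^2, and 12 = 2·6·1, so the trinomial is (6t - v)^2.
Hence 36t^2 - 12tv + v^2 ≥ 0.

(6t - v)^2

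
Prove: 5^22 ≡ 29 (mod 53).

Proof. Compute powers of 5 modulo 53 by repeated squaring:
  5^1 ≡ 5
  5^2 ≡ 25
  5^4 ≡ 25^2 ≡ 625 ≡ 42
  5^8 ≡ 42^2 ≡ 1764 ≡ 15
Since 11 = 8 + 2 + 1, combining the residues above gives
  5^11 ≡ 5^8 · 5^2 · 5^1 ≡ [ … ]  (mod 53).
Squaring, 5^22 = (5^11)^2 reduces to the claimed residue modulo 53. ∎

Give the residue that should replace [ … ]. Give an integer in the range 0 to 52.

20

5^8 · 5^2 · 5^1 ≡ 15 · 25 · 5 = 1875.
1875 mod 53 = 20, so 5^11 ≡ 20 (mod 53).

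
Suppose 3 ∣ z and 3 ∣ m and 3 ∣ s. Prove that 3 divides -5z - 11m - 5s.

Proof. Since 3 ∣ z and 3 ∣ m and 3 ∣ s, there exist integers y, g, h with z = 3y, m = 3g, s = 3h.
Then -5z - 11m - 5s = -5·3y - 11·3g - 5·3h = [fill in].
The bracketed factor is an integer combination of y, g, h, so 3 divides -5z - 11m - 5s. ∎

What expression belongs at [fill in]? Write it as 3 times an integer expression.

Pull the common 3 out of every term: -5·3y - 11·3g - 5·3h = 3(-11g - 5h - 5y).
-11g - 5h - 5y is an integer, which exhibits the divisibility.

3(-11g - 5h - 5y)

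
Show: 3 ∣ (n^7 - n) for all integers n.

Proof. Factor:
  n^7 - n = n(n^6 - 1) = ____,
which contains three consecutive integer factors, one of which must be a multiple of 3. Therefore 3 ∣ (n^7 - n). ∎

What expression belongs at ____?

(n - 1)n(n + 1)(n^4 + n^2 + 1)

n^6 - 1 = (n^2 - 1)(n^4 + n^2 + 1), and n^2 - 1 = (n-1)(n+1).
So n(n^6 - 1) = (n - 1)n(n + 1)(n^4 + n^2 + 1).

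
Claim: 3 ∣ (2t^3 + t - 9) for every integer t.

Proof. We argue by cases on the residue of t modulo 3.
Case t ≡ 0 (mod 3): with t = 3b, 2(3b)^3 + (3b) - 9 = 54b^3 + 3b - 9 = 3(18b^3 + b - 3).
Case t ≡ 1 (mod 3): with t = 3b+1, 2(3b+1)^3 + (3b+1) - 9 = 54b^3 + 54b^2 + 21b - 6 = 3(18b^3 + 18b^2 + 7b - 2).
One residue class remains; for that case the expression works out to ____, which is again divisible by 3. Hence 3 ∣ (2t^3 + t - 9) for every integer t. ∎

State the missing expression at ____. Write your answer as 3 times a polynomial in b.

The residues treated are {0, 1}, so the missing case is t ≡ 2 (mod 3); write t = 3b+2.
Then 2(3b+2)^3 + (3b+2) - 9 = 54b^3 + 108b^2 + 75b + 9 = 3(18b^3 + 36b^2 + 25b + 3).

3(18b^3 + 36b^2 + 25b + 3)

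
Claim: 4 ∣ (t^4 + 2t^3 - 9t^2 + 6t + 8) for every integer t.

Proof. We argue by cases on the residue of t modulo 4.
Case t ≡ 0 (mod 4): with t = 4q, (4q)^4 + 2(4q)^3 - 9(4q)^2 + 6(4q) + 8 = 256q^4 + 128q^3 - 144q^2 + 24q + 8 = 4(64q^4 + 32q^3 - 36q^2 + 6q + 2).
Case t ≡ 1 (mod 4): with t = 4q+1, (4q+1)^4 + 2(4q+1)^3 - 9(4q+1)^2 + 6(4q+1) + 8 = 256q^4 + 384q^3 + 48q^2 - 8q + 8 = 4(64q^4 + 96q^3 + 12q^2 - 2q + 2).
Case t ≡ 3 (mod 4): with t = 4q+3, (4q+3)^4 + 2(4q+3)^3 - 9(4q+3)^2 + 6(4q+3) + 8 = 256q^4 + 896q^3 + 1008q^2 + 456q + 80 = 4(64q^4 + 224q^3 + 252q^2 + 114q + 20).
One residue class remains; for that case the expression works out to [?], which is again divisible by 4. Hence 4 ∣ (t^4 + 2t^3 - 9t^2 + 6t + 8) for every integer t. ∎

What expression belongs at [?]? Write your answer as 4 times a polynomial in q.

4(64q^4 + 160q^3 + 108q^2 + 26q + 4)

The residues treated are {0, 1, 3}, so the missing case is t ≡ 2 (mod 4); write t = 4q+2.
Then (4q+2)^4 + 2(4q+2)^3 - 9(4q+2)^2 + 6(4q+2) + 8 = 256q^4 + 640q^3 + 432q^2 + 104q + 16 = 4(64q^4 + 160q^3 + 108q^2 + 26q + 4).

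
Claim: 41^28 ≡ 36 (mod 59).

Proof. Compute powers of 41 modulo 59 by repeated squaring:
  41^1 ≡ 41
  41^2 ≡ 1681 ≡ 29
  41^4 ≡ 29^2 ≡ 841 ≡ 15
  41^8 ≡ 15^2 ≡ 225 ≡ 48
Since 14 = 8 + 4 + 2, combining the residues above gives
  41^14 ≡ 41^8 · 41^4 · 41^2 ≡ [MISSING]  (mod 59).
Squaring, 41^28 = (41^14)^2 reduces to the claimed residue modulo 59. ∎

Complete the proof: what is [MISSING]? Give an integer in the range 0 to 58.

53

41^8 · 41^4 · 41^2 ≡ 48 · 15 · 29 = 20880.
20880 mod 59 = 53, so 41^14 ≡ 53 (mod 59).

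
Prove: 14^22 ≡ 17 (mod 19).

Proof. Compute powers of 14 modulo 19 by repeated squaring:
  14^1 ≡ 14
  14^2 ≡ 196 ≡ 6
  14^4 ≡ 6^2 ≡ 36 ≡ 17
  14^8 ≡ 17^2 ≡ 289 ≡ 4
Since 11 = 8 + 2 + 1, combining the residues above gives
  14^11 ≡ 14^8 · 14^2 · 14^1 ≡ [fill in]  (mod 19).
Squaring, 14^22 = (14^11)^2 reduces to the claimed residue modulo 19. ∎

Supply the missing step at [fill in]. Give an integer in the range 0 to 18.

13

Multiply the listed residues: 4 · 6 · 14 = 24 → 336.
Reducing modulo 19: 336 = 17·19 + 13, so 14^11 ≡ 13.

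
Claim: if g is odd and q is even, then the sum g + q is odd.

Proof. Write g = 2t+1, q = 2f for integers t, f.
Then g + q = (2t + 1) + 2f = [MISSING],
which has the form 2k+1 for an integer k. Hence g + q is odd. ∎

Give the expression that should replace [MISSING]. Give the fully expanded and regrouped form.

Expanding: (2t + 1) + 2f = 2f + 2t + 1.
Every term except the constant is even, so this is 2(f + t) + 1,
and f + t ∈ ℤ gives the required form.

2(f + t) + 1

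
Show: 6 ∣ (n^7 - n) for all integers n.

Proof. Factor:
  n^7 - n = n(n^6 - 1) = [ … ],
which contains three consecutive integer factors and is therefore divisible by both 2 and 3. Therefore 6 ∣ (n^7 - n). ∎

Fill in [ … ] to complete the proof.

(n - 1)n(n + 1)(n^4 + n^2 + 1)

n^6 - 1 = (n^2 - 1)(n^4 + n^2 + 1), and n^2 - 1 = (n-1)(n+1).
So n(n^6 - 1) = (n - 1)n(n + 1)(n^4 + n^2 + 1).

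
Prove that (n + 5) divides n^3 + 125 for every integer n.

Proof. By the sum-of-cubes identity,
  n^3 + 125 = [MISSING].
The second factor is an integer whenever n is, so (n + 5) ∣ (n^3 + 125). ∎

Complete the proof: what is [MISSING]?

a^3 + b^3 = (a + b)(a^2 - ab + b^2). With a = n, b = 5:
n^3 + 125 = (n + 5)(n^2 - 5n + 25).

(n + 5)(n^2 - 5n + 25)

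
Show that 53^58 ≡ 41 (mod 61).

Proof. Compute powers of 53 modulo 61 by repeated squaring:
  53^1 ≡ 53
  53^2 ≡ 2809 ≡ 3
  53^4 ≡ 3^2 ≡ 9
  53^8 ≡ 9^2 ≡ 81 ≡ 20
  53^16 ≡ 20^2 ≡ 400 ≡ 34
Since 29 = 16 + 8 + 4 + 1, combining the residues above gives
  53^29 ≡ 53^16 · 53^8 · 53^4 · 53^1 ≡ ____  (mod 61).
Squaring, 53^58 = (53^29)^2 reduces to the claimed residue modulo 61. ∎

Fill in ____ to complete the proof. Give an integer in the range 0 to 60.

23

53^16 · 53^8 · 53^4 · 53^1 ≡ 34 · 20 · 9 · 53 = 324360.
324360 mod 61 = 23, so 53^29 ≡ 23 (mod 61).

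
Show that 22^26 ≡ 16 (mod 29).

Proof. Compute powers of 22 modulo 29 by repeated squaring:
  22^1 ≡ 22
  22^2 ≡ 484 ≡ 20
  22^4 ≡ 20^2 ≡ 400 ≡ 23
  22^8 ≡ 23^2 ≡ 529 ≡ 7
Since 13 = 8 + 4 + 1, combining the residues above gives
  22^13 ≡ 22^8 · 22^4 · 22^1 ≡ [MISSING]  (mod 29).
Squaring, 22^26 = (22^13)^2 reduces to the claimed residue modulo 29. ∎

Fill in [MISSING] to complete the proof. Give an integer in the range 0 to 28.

4

Multiply the listed residues: 7 · 23 · 22 = 161 → 3542.
Reducing modulo 29: 3542 = 122·29 + 4, so 22^13 ≡ 4.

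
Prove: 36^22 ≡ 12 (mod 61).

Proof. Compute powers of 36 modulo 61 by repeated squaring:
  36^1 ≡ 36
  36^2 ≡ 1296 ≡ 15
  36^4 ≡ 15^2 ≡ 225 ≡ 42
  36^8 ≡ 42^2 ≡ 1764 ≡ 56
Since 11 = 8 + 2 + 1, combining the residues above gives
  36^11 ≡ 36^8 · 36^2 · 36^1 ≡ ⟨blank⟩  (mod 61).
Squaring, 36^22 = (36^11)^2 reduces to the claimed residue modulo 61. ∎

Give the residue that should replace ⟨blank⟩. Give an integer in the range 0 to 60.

Multiply the listed residues: 56 · 15 · 36 = 840 → 30240.
Reducing modulo 61: 30240 = 495·61 + 45, so 36^11 ≡ 45.

45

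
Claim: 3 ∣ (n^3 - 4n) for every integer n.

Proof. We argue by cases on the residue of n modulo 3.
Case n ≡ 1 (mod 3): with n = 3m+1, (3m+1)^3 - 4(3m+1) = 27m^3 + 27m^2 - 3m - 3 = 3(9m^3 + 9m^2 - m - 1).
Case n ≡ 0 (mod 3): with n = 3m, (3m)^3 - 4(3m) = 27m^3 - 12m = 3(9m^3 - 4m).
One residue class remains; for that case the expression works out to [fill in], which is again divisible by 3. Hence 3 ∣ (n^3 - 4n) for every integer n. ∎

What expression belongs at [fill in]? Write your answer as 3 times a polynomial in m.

3(9m^3 + 18m^2 + 8m)

Only n ≡ 2 (mod 3) is unaccounted for. Put n = 3m+2:
(3m+2)^3 - 4(3m+2) expands to 27m^3 + 54m^2 + 24m,
and factoring out 3 leaves 3(9m^3 + 18m^2 + 8m).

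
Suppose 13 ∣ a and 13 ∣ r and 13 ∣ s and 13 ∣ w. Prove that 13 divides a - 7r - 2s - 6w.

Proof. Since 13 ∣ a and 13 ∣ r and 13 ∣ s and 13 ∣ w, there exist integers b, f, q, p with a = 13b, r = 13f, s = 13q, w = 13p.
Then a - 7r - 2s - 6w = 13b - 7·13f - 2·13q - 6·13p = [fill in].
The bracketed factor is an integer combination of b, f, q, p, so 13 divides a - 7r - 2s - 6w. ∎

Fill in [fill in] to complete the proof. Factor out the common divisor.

Each term has a factor of 13: 13b - 7·13f - 2·13q - 6·13p = 13·(b - 7f - 6p - 2q).
Since b - 7f - 6p - 2q is an integer, 13 ∣ (a - 7r - 2s - 6w).

13(b - 7f - 6p - 2q)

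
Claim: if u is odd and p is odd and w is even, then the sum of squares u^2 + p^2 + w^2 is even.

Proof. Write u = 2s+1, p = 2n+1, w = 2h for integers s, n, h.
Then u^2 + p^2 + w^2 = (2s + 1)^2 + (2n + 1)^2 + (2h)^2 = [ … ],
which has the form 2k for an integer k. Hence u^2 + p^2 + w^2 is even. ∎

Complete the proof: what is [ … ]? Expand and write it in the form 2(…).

Expanding: (2s + 1)^2 + (2n + 1)^2 + (2h)^2 = 4h^2 + 4n^2 + 4n + 4s^2 + 4s + 2.
Every term is even; pulling out the factor of 2 gives 2(2h^2 + 2n^2 + 2n + 2s^2 + 2s + 1).

2(2h^2 + 2n^2 + 2n + 2s^2 + 2s + 1)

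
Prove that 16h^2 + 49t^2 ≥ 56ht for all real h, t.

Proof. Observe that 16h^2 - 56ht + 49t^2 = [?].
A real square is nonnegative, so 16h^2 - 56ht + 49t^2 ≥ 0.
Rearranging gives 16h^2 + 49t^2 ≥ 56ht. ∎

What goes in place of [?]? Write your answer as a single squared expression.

The leading and trailing coefficients are 4^2 and 7^2, and 56 = 2·4·7, so the trinomial is (4h - 7t)^2.
Hence 16h^2 - 56ht + 49t^2 ≥ 0.

(4h - 7t)^2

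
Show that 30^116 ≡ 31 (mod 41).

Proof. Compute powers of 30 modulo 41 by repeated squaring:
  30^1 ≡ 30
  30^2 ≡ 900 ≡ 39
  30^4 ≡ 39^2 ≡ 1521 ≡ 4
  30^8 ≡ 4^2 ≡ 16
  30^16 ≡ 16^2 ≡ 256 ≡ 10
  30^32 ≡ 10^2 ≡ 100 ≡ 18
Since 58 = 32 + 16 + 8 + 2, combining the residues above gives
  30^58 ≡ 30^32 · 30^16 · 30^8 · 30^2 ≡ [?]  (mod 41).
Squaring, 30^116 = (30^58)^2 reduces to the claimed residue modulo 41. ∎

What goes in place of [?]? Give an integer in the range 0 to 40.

21

Multiply the listed residues: 18 · 10 · 16 · 39 = 180 → 2880 → 112320.
Reducing modulo 41: 112320 = 2739·41 + 21, so 30^58 ≡ 21.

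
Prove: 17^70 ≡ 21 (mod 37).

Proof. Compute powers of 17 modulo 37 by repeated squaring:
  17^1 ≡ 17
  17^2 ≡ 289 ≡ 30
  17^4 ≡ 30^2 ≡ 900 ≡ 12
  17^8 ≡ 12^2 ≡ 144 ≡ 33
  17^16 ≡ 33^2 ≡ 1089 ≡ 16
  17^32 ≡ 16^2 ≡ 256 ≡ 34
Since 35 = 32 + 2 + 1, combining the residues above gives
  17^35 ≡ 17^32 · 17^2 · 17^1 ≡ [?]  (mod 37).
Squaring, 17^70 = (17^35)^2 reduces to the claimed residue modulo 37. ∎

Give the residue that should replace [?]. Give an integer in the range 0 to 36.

24

17^32 · 17^2 · 17^1 ≡ 34 · 30 · 17 = 17340.
17340 mod 37 = 24, so 17^35 ≡ 24 (mod 37).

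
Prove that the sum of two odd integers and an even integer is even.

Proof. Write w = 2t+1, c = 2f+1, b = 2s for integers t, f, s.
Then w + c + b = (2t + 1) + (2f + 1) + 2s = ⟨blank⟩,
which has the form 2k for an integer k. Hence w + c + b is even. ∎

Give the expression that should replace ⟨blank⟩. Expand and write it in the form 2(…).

2(f + s + t + 1)

(2t + 1) + (2f + 1) + 2s = 2f + 2s + 2t + 2
= 2(f + s + t + 1).
Since f + s + t + 1 is an integer, the sum is of the form 2k for an integer k.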